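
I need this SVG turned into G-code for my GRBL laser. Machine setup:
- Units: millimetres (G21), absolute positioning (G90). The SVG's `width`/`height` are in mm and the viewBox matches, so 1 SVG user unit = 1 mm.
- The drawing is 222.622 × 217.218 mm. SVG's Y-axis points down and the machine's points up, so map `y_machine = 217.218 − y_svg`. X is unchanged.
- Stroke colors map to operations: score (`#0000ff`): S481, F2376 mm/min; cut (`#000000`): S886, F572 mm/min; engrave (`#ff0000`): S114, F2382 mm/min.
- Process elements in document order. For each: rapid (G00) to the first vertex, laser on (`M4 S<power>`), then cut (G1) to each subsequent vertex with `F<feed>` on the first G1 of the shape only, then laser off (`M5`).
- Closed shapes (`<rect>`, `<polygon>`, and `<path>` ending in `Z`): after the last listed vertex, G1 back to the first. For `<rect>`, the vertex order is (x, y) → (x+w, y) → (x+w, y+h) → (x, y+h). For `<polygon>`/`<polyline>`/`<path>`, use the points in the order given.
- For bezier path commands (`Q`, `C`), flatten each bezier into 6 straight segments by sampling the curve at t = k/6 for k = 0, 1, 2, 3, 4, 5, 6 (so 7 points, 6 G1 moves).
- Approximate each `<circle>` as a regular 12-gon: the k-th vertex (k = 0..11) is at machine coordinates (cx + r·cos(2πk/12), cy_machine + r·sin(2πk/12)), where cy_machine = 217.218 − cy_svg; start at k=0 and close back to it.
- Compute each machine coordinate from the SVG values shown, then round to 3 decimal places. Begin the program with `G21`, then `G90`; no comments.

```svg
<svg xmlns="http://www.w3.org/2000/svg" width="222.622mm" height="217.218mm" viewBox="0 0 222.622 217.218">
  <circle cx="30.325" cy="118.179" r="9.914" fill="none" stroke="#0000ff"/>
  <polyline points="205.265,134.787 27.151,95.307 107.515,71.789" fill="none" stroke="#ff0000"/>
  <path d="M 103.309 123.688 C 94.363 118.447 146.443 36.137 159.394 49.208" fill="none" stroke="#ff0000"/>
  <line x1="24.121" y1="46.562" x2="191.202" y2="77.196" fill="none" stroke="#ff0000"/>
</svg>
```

Since the viewBox matches the mm dimensions, user units are millimetres directly. The only transform is the Y-flip y_m = 217.218 − y_svg.

Shape 1 is a circle drawn with `<circle>`. Its stroke #0000ff means score at S481, F2376. After flipping Y the toolpath is (40.239,99.039) → (38.911,103.996) → (35.282,107.625) → (30.325,108.953) → (25.368,107.625) → (21.739,103.996) → (20.411,99.039) → (21.739,94.082) → (25.368,90.453) → (30.325,89.125) → (35.282,90.453) → (38.911,94.082) → (40.239,99.039), returning to the start.

Shape 2 is a open polyline drawn with `<polyline>`. Its stroke #ff0000 means engrave at S114, F2382. After flipping Y the toolpath is (205.265,82.431) → (27.151,121.911) → (107.515,145.429).

Shape 3 is a cubic bezier drawn with `<path>`. Its stroke #ff0000 means engrave at S114, F2382. After flipping Y the toolpath is (103.309,93.530) → (103.458,101.775) → (110.996,118.074) → (123.140,137.637) → (137.109,155.674) → (150.121,167.395) → (159.394,168.010).

Shape 4 is a line segment drawn with `<line>`. Its stroke #ff0000 means engrave at S114, F2382. After flipping Y the toolpath is (24.121,170.656) → (191.202,140.022).

G21
G90
G00 X40.239 Y99.039
M4 S481
G1 X38.911 Y103.996 F2376
G1 X35.282 Y107.625
G1 X30.325 Y108.953
G1 X25.368 Y107.625
G1 X21.739 Y103.996
G1 X20.411 Y99.039
G1 X21.739 Y94.082
G1 X25.368 Y90.453
G1 X30.325 Y89.125
G1 X35.282 Y90.453
G1 X38.911 Y94.082
G1 X40.239 Y99.039
M5
G00 X205.265 Y82.431
M4 S114
G1 X27.151 Y121.911 F2382
G1 X107.515 Y145.429
M5
G00 X103.309 Y93.530
M4 S114
G1 X103.458 Y101.775 F2382
G1 X110.996 Y118.074
G1 X123.140 Y137.637
G1 X137.109 Y155.674
G1 X150.121 Y167.395
G1 X159.394 Y168.010
M5
G00 X24.121 Y170.656
M4 S114
G1 X191.202 Y140.022 F2382
M5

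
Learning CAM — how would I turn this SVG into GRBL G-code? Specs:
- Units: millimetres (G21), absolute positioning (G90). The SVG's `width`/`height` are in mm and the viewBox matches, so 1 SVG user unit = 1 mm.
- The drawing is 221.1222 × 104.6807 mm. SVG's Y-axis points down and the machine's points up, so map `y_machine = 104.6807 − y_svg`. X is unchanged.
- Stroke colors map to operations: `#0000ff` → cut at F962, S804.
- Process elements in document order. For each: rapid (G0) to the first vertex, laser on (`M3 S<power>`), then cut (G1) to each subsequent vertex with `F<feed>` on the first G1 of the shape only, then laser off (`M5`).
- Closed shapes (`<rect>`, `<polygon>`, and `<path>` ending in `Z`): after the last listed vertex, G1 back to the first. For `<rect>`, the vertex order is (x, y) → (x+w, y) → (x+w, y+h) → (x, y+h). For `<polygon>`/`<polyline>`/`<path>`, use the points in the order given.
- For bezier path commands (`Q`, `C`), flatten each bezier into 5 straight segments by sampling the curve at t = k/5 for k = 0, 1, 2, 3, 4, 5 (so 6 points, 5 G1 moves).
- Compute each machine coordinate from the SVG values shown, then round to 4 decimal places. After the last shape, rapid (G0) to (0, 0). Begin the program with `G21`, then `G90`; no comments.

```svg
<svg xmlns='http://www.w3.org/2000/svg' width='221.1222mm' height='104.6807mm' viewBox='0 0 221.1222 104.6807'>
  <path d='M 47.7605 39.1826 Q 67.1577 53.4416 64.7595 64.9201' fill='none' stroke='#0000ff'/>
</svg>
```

1 u = 1 mm; y_m = 104.6807 − y.

[1] `<path>` quadratic bezier, #0000ff→cut S804 F962: (47.7605,65.4981) → (54.6476,59.9057) → (59.7910,54.5358) → (63.1908,49.3883) → (64.8470,44.4632) → (64.7595,39.7606)

G21
G90
G0 X47.7605 Y65.4981
M3 S804
G1 X54.6476 Y59.9057 F962
G1 X59.7910 Y54.5358
G1 X63.1908 Y49.3883
G1 X64.8470 Y44.4632
G1 X64.7595 Y39.7606
M5
G0 X0.0000 Y0.0000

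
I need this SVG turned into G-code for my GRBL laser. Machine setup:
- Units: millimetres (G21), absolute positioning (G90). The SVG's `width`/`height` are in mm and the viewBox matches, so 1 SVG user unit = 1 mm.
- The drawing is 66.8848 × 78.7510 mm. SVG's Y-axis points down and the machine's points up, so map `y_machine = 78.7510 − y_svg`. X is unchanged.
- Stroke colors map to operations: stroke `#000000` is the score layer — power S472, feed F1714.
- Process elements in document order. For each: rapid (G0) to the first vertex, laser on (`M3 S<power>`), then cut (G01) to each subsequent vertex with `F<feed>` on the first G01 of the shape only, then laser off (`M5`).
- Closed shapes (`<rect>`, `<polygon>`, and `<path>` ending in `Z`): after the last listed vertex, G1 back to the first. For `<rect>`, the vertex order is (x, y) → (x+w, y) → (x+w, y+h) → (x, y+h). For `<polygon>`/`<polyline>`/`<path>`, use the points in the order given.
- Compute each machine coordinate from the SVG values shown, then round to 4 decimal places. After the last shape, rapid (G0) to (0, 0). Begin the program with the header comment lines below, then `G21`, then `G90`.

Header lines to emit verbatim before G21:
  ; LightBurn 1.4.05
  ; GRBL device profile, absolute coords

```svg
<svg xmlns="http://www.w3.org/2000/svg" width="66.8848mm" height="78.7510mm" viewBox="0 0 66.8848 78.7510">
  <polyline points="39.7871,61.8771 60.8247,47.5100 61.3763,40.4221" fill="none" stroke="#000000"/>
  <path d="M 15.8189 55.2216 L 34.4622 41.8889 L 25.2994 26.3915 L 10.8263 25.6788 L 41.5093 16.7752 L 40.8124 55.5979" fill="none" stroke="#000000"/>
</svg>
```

viewBox `0 0 66.8848 78.7510` with mm width/height → 1 unit = 1 mm. Flip: y_m = 78.7510 − y_svg.

**Shape 1** — `<polyline>` open polyline, stroke `#000000` → score (S472, F1714). Machine vertices: (39.7871,16.8739) → (60.8247,31.2410) → (61.3763,38.3289). Open path.

**Shape 2** — `<path>` open polyline, stroke `#000000` → score (S472, F1714). Machine vertices: (15.8189,23.5294) → (34.4622,36.8621) → (25.2994,52.3595) → (10.8263,53.0722) → (41.5093,61.9758) → (40.8124,23.1531). Open path.

; LightBurn 1.4.05
; GRBL device profile, absolute coords
G21
G90
G0 X39.7871 Y16.8739
M3 S472
G01 X60.8247 Y31.2410 F1714
G01 X61.3763 Y38.3289
M5
G0 X15.8189 Y23.5294
M3 S472
G01 X34.4622 Y36.8621 F1714
G01 X25.2994 Y52.3595
G01 X10.8263 Y53.0722
G01 X41.5093 Y61.9758
G01 X40.8124 Y23.1531
M5
G0 X0.0000 Y0.0000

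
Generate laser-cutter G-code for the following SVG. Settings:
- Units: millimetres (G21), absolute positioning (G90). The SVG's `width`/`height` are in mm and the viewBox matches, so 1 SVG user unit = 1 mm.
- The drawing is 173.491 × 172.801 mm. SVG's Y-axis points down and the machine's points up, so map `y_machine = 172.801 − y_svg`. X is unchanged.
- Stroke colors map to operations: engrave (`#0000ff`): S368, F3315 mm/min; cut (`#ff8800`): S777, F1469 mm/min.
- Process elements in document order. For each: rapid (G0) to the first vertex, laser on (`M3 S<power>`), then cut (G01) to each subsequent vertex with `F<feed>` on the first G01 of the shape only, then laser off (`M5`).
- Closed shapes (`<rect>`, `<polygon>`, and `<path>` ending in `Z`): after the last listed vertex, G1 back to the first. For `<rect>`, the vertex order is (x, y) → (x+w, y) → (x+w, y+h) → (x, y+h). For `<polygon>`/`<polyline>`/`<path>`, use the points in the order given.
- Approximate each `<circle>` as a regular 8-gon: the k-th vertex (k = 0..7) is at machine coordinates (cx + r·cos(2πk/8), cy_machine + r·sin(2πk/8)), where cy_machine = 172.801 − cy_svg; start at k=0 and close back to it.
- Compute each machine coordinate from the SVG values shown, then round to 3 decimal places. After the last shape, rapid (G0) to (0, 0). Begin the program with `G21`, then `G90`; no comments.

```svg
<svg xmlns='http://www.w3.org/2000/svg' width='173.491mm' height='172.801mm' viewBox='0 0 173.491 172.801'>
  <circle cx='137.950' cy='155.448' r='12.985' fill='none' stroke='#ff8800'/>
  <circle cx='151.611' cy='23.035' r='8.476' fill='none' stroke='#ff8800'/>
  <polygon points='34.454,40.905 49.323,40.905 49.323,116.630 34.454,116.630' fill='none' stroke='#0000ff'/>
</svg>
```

G21
G90
G0 X150.935 Y17.353
M3 S777
G01 X147.132 Y26.535 F1469
G01 X137.950 Y30.338
G01 X128.768 Y26.535
G01 X124.965 Y17.353
G01 X128.768 Y8.171
G01 X137.950 Y4.368
G01 X147.132 Y8.171
G01 X150.935 Y17.353
M5
G0 X160.087 Y149.766
M3 S777
G01 X157.604 Y155.759 F1469
G01 X151.611 Y158.242
G01 X145.618 Y155.759
G01 X143.135 Y149.766
G01 X145.618 Y143.773
G01 X151.611 Y141.290
G01 X157.604 Y143.773
G01 X160.087 Y149.766
M5
G0 X34.454 Y131.896
M3 S368
G01 X49.323 Y131.896 F3315
G01 X49.323 Y56.171
G01 X34.454 Y56.171
G01 X34.454 Y131.896
M5
G0 X0.000 Y0.000

viewBox `0 0 173.491 172.801` with mm width/height → 1 unit = 1 mm. Flip: y_m = 172.801 − y_svg.

**Shape 1** — `<circle>` circle, stroke `#ff8800` → cut (S777, F1469). Machine vertices: (150.935,17.353) → (147.132,26.535) → (137.950,30.338) → (128.768,26.535) → (124.965,17.353) → (128.768,8.171) → (137.950,4.368) → (147.132,8.171) → (150.935,17.353). Closed: final G1 returns to the first vertex.

**Shape 2** — `<circle>` circle, stroke `#ff8800` → cut (S777, F1469). Machine vertices: (160.087,149.766) → (157.604,155.759) → (151.611,158.242) → (145.618,155.759) → (143.135,149.766) → (145.618,143.773) → (151.611,141.290) → (157.604,143.773) → (160.087,149.766). Closed: final G1 returns to the first vertex.

**Shape 3** — `<polygon>` rectangle, stroke `#0000ff` → engrave (S368, F3315). Machine vertices: (34.454,131.896) → (49.323,131.896) → (49.323,56.171) → (34.454,56.171) → (34.454,131.896). Closed: final G1 returns to the first vertex.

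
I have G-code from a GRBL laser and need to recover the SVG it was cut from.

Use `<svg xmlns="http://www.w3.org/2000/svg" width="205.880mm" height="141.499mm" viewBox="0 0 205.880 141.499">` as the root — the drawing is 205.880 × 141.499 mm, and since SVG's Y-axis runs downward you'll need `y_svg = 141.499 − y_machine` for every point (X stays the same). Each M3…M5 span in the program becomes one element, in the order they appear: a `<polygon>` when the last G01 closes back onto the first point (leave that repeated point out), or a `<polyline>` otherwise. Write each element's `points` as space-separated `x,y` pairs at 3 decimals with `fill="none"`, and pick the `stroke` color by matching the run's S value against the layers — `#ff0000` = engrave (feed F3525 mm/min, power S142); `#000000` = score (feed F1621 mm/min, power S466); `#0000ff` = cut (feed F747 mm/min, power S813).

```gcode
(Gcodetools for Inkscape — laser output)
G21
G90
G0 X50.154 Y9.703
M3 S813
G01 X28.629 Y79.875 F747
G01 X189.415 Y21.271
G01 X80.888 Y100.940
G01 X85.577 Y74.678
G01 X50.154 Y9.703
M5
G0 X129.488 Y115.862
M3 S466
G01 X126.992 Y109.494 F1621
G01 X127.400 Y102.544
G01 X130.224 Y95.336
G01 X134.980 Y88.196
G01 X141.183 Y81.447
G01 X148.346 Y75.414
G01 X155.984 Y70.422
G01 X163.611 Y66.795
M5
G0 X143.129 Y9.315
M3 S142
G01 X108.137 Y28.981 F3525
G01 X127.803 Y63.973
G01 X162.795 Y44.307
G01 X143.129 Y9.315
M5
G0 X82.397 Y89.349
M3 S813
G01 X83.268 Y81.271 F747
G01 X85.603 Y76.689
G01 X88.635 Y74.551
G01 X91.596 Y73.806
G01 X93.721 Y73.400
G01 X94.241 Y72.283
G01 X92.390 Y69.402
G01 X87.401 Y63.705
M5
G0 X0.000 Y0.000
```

<svg xmlns="http://www.w3.org/2000/svg" width="205.880mm" height="141.499mm" viewBox="0 0 205.880 141.499">
  <polygon points="50.154,131.796 28.629,61.624 189.415,120.228 80.888,40.559 85.577,66.821" fill="none" stroke="#0000ff"/>
  <polyline points="129.488,25.637 126.992,32.005 127.400,38.955 130.224,46.163 134.980,53.303 141.183,60.052 148.346,66.085 155.984,71.077 163.611,74.704" fill="none" stroke="#000000"/>
  <polygon points="143.129,132.184 108.137,112.518 127.803,77.526 162.795,97.192" fill="none" stroke="#ff0000"/>
  <polyline points="82.397,52.150 83.268,60.228 85.603,64.810 88.635,66.948 91.596,67.693 93.721,68.099 94.241,69.216 92.390,72.097 87.401,77.794" fill="none" stroke="#0000ff"/>
</svg>

Each laser-on run becomes one SVG element. Flip Y back into SVG space with y_svg = 141.499 − y_machine.

Run 1: power S813 maps to stroke `#0000ff` (cut). The run returns to its start, so emit a `<polygon>` with points (Y-flipped): 50.154,131.796 28.629,61.624 189.415,120.228 80.888,40.559 85.577,66.821.

Run 2: power S466 maps to stroke `#000000` (score). The run is open, so emit a `<polyline>` with points (Y-flipped): 129.488,25.637 126.992,32.005 127.400,38.955 130.224,46.163 134.980,53.303 141.183,60.052 148.346,66.085 155.984,71.077 163.611,74.704.

Run 3: the run's S142 means `#ff0000` (engrave). The run returns to its start, so emit a `<polygon>` with points (Y-flipped): 143.129,132.184 108.137,112.518 127.803,77.526 162.795,97.192.

Run 4: power S813 maps to stroke `#0000ff` (cut). The run is open, so emit a `<polyline>` with points (Y-flipped): 82.397,52.150 83.268,60.228 85.603,64.810 88.635,66.948 91.596,67.693 93.721,68.099 94.241,69.216 92.390,72.097 87.401,77.794.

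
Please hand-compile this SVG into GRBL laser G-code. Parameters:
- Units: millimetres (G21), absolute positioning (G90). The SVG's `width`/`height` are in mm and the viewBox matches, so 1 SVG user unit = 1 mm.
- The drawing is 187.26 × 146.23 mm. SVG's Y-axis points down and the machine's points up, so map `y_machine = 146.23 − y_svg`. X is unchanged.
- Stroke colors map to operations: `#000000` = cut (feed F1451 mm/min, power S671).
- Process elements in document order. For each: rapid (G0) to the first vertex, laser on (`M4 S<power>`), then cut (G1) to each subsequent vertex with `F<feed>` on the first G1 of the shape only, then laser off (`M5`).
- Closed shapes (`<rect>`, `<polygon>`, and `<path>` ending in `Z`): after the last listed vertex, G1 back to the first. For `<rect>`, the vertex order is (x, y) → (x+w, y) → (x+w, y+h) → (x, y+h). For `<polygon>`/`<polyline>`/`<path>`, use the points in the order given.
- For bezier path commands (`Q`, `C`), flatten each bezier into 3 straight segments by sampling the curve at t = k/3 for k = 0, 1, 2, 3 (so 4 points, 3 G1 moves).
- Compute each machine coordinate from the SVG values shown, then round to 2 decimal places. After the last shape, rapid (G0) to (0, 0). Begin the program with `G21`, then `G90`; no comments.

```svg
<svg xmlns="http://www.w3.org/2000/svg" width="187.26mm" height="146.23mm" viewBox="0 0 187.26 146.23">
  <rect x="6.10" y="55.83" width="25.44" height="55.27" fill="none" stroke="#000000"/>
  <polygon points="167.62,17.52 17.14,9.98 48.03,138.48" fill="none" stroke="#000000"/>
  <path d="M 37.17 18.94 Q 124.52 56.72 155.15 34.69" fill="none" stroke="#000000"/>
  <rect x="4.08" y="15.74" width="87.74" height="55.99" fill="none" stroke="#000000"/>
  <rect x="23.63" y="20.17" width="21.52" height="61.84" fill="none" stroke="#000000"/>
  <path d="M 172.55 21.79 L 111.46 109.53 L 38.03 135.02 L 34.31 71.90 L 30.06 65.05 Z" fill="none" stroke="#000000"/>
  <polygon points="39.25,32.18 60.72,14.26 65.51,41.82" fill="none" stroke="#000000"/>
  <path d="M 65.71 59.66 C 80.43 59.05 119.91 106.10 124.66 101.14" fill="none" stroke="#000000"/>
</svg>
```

1 u = 1 mm; y_m = 146.23 − y.

[1] `<rect>` rectangle, #000000→cut S671 F1451: (6.10,90.40) → (31.54,90.40) → (31.54,35.13) → (6.10,35.13) → (6.10,90.40) (closed)

[2] `<polygon>` closed polygon, #000000→cut S671 F1451: (167.62,128.71) → (17.14,136.25) → (48.03,7.75) → (167.62,128.71) (closed)

[3] `<path>` quadratic bezier, #000000→cut S671 F1451: (37.17,127.29) → (89.10,108.75) → (128.43,103.50) → (155.15,111.54)

[4] `<rect>` rectangle, #000000→cut S671 F1451: (4.08,130.49) → (91.82,130.49) → (91.82,74.50) → (4.08,74.50) → (4.08,130.49) (closed)

[5] `<rect>` rectangle, #000000→cut S671 F1451: (23.63,126.06) → (45.15,126.06) → (45.15,64.22) → (23.63,64.22) → (23.63,126.06) (closed)

[6] `<path>` closed polygon, #000000→cut S671 F1451: (172.55,124.44) → (111.46,36.70) → (38.03,11.21) → (34.31,74.33) → (30.06,81.18) → (172.55,124.44) (closed)

[7] `<polygon>` regular polygon, #000000→cut S671 F1451: (39.25,114.05) → (60.72,131.97) → (65.51,104.41) → (39.25,114.05) (closed)

[8] `<path>` cubic bezier, #000000→cut S671 F1451: (65.71,86.57) → (86.48,74.98) → (110.54,53.78) → (124.66,45.09)

G21
G90
G0 X6.10 Y90.40
M4 S671
G1 X31.54 Y90.40 F1451
G1 X31.54 Y35.13
G1 X6.10 Y35.13
G1 X6.10 Y90.40
M5
G0 X167.62 Y128.71
M4 S671
G1 X17.14 Y136.25 F1451
G1 X48.03 Y7.75
G1 X167.62 Y128.71
M5
G0 X37.17 Y127.29
M4 S671
G1 X89.10 Y108.75 F1451
G1 X128.43 Y103.50
G1 X155.15 Y111.54
M5
G0 X4.08 Y130.49
M4 S671
G1 X91.82 Y130.49 F1451
G1 X91.82 Y74.50
G1 X4.08 Y74.50
G1 X4.08 Y130.49
M5
G0 X23.63 Y126.06
M4 S671
G1 X45.15 Y126.06 F1451
G1 X45.15 Y64.22
G1 X23.63 Y64.22
G1 X23.63 Y126.06
M5
G0 X172.55 Y124.44
M4 S671
G1 X111.46 Y36.70 F1451
G1 X38.03 Y11.21
G1 X34.31 Y74.33
G1 X30.06 Y81.18
G1 X172.55 Y124.44
M5
G0 X39.25 Y114.05
M4 S671
G1 X60.72 Y131.97 F1451
G1 X65.51 Y104.41
G1 X39.25 Y114.05
M5
G0 X65.71 Y86.57
M4 S671
G1 X86.48 Y74.98 F1451
G1 X110.54 Y53.78
G1 X124.66 Y45.09
M5
G0 X0.00 Y0.00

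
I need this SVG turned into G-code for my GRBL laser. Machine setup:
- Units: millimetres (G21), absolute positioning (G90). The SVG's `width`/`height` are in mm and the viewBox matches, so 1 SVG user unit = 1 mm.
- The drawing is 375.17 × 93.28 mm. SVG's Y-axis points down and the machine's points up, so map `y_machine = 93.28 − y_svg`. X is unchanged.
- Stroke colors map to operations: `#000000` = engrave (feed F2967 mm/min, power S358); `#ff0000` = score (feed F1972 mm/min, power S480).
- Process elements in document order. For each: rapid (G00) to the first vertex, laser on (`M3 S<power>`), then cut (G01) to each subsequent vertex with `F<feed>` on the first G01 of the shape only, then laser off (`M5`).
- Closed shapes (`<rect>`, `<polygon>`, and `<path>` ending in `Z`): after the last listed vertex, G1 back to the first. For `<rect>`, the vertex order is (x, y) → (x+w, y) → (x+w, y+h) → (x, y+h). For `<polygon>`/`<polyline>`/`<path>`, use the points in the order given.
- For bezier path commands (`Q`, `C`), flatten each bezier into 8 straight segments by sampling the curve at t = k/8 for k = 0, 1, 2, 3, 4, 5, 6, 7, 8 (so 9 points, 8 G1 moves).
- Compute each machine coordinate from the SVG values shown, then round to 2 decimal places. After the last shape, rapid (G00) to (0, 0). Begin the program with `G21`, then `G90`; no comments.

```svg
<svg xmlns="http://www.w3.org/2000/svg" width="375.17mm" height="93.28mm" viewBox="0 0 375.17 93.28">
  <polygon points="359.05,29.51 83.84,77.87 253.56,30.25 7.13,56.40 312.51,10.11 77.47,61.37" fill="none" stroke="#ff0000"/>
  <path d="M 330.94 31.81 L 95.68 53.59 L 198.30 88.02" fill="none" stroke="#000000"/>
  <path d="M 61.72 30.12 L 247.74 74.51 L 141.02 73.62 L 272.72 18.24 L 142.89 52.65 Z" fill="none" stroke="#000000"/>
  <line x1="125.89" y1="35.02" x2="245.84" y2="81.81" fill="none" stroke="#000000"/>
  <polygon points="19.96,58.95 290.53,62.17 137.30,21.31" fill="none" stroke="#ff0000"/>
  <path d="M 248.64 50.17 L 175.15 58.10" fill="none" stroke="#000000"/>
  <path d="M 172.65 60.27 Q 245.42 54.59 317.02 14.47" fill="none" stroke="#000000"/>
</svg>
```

viewBox `0 0 375.17 93.28` with mm width/height → 1 unit = 1 mm. Flip: y_m = 93.28 − y_svg.

**Shape 1** — `<polygon>` closed polygon, stroke `#ff0000` → score (S480, F1972). Machine vertices: (359.05,63.77) → (83.84,15.41) → (253.56,63.03) → (7.13,36.88) → (312.51,83.17) → (77.47,31.91) → (359.05,63.77). Closed: final G1 returns to the first vertex.

**Shape 2** — `<path>` open polyline, stroke `#000000` → engrave (S358, F2967). Machine vertices: (330.94,61.47) → (95.68,39.69) → (198.30,5.26). Open path.

**Shape 3** — `<path>` closed polygon, stroke `#000000` → engrave (S358, F2967). Machine vertices: (61.72,63.16) → (247.74,18.77) → (141.02,19.66) → (272.72,75.04) → (142.89,40.63) → (61.72,63.16). Closed: final G1 returns to the first vertex.

**Shape 4** — `<line>` line segment, stroke `#000000` → engrave (S358, F2967). Machine vertices: (125.89,58.26) → (245.84,11.47). Open path.

**Shape 5** — `<polygon>` closed polygon, stroke `#ff0000` → score (S480, F1972). Machine vertices: (19.96,34.33) → (290.53,31.11) → (137.30,71.97) → (19.96,34.33). Closed: final G1 returns to the first vertex.

**Shape 6** — `<path>` line segment, stroke `#000000` → engrave (S358, F2967). Machine vertices: (248.64,43.11) → (175.15,35.18). Open path.

**Shape 7** — `<path>` quadratic bezier, stroke `#000000` → engrave (S358, F2967). Control points (SVG): P0=(172.65,60.27), P1=(245.42,54.59), P2=(317.02,14.47); sampled at t=k/8. Machine vertices: (172.65,33.01) → (190.82,34.97) → (208.96,38.00) → (227.06,42.11) → (245.13,47.30) → (263.16,53.56) → (281.15,60.90) → (299.10,69.32) → (317.02,78.81). Open path.

G21
G90
G00 X359.05 Y63.77
M3 S480
G01 X83.84 Y15.41 F1972
G01 X253.56 Y63.03
G01 X7.13 Y36.88
G01 X312.51 Y83.17
G01 X77.47 Y31.91
G01 X359.05 Y63.77
M5
G00 X330.94 Y61.47
M3 S358
G01 X95.68 Y39.69 F2967
G01 X198.30 Y5.26
M5
G00 X61.72 Y63.16
M3 S358
G01 X247.74 Y18.77 F2967
G01 X141.02 Y19.66
G01 X272.72 Y75.04
G01 X142.89 Y40.63
G01 X61.72 Y63.16
M5
G00 X125.89 Y58.26
M3 S358
G01 X245.84 Y11.47 F2967
M5
G00 X19.96 Y34.33
M3 S480
G01 X290.53 Y31.11 F1972
G01 X137.30 Y71.97
G01 X19.96 Y34.33
M5
G00 X248.64 Y43.11
M3 S358
G01 X175.15 Y35.18 F2967
M5
G00 X172.65 Y33.01
M3 S358
G01 X190.82 Y34.97 F2967
G01 X208.96 Y38.00
G01 X227.06 Y42.11
G01 X245.13 Y47.30
G01 X263.16 Y53.56
G01 X281.15 Y60.90
G01 X299.10 Y69.32
G01 X317.02 Y78.81
M5
G00 X0.00 Y0.00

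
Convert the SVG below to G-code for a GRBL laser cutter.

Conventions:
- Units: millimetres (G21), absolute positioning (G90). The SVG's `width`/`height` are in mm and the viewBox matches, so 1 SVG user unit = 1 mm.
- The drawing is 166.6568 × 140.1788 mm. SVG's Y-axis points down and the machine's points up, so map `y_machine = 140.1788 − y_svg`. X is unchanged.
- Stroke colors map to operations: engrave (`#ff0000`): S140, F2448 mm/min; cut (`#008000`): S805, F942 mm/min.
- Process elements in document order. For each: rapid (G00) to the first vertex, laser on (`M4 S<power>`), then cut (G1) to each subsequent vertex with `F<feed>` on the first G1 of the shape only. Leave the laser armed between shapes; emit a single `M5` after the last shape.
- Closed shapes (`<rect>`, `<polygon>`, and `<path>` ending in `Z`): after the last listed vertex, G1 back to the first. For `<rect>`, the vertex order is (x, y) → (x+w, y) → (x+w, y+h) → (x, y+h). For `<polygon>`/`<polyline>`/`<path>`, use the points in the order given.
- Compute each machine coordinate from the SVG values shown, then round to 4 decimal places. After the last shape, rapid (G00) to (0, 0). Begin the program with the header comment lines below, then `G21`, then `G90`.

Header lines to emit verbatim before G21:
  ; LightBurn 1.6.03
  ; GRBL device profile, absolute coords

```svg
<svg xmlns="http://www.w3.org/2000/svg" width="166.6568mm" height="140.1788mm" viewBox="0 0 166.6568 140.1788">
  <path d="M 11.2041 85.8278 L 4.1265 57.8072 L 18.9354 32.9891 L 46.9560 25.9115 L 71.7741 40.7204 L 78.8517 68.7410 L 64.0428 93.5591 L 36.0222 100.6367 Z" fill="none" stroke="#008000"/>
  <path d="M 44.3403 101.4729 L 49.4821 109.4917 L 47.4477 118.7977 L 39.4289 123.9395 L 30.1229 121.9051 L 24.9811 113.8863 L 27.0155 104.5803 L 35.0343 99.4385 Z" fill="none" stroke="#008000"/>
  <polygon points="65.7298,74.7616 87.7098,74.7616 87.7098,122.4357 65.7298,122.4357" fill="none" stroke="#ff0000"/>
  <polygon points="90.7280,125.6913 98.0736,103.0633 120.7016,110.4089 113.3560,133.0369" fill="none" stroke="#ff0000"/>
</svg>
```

viewBox `0 0 166.6568 140.1788` with mm width/height → 1 unit = 1 mm. Flip: y_m = 140.1788 − y_svg.

**Shape 1** — `<path>` regular polygon, stroke `#008000` → cut (S805, F942). Machine vertices: (11.2041,54.3510) → (4.1265,82.3716) → (18.9354,107.1897) → (46.9560,114.2673) → (71.7741,99.4584) → (78.8517,71.4378) → (64.0428,46.6197) → (36.0222,39.5421) → (11.2041,54.3510). Closed: final G1 returns to the first vertex.

**Shape 2** — `<path>` regular polygon, stroke `#008000` → cut (S805, F942). Machine vertices: (44.3403,38.7059) → (49.4821,30.6871) → (47.4477,21.3811) → (39.4289,16.2393) → (30.1229,18.2737) → (24.9811,26.2925) → (27.0155,35.5985) → (35.0343,40.7403) → (44.3403,38.7059). Closed: final G1 returns to the first vertex.

**Shape 3** — `<polygon>` rectangle, stroke `#ff0000` → engrave (S140, F2448). Machine vertices: (65.7298,65.4172) → (87.7098,65.4172) → (87.7098,17.7431) → (65.7298,17.7431) → (65.7298,65.4172). Closed: final G1 returns to the first vertex.

**Shape 4** — `<polygon>` regular polygon, stroke `#ff0000` → engrave (S140, F2448). Machine vertices: (90.7280,14.4875) → (98.0736,37.1155) → (120.7016,29.7699) → (113.3560,7.1419) → (90.7280,14.4875). Closed: final G1 returns to the first vertex.

; LightBurn 1.6.03
; GRBL device profile, absolute coords
G21
G90
G00 X11.2041 Y54.3510
M4 S805
G1 X4.1265 Y82.3716 F942
G1 X18.9354 Y107.1897
G1 X46.9560 Y114.2673
G1 X71.7741 Y99.4584
G1 X78.8517 Y71.4378
G1 X64.0428 Y46.6197
G1 X36.0222 Y39.5421
G1 X11.2041 Y54.3510
G00 X44.3403 Y38.7059
M4 S805
G1 X49.4821 Y30.6871 F942
G1 X47.4477 Y21.3811
G1 X39.4289 Y16.2393
G1 X30.1229 Y18.2737
G1 X24.9811 Y26.2925
G1 X27.0155 Y35.5985
G1 X35.0343 Y40.7403
G1 X44.3403 Y38.7059
G00 X65.7298 Y65.4172
M4 S140
G1 X87.7098 Y65.4172 F2448
G1 X87.7098 Y17.7431
G1 X65.7298 Y17.7431
G1 X65.7298 Y65.4172
G00 X90.7280 Y14.4875
M4 S140
G1 X98.0736 Y37.1155 F2448
G1 X120.7016 Y29.7699
G1 X113.3560 Y7.1419
G1 X90.7280 Y14.4875
M5
G00 X0.0000 Y0.0000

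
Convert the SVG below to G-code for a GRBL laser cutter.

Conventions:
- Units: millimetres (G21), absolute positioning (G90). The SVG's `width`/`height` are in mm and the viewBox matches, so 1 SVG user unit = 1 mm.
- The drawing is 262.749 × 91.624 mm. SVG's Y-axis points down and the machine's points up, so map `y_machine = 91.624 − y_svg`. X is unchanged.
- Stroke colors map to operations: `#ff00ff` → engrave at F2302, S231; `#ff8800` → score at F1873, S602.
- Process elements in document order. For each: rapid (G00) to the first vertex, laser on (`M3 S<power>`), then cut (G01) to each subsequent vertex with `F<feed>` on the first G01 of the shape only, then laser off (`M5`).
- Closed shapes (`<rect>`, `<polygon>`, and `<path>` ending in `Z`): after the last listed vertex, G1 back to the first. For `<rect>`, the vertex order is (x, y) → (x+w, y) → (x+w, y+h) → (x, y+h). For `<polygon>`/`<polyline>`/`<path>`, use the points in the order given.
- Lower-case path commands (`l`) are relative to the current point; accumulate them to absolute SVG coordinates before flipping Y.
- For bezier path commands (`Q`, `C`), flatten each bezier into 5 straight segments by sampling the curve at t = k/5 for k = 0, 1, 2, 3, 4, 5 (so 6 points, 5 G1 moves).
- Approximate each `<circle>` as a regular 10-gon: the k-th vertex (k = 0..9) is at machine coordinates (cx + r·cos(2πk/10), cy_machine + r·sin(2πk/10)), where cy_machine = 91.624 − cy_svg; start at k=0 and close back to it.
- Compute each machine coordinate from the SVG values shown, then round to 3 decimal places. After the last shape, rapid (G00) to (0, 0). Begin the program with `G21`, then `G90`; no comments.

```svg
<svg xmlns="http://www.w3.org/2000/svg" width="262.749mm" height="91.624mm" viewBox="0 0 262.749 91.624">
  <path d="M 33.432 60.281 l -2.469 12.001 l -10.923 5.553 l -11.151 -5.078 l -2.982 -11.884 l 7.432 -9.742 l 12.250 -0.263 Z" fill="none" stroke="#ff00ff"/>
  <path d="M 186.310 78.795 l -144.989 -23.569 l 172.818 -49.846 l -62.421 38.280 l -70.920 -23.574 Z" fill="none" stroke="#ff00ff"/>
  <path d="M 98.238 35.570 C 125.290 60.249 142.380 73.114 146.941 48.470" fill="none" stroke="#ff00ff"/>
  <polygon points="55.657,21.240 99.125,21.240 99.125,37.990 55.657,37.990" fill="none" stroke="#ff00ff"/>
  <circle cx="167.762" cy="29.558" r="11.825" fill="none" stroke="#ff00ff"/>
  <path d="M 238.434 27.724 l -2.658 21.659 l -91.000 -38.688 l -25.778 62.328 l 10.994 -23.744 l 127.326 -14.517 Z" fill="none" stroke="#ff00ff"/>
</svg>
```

1 u = 1 mm; y_m = 91.624 − y.

[1] `<path>` regular polygon, #ff00ff→engrave S231 F2302: (33.432,31.343) → (30.963,19.342) → (20.040,13.789) → (8.889,18.867) → (5.907,30.751) → (13.339,40.493) → (25.589,40.756) → (33.432,31.343) (closed)

[2] `<path>` closed polygon, #ff00ff→engrave S231 F2302: (186.310,12.829) → (41.321,36.398) → (214.139,86.244) → (151.718,47.964) → (80.798,71.538) → (186.310,12.829) (closed)

[3] `<path>` cubic bezier, #ff00ff→engrave S231 F2302: (98.238,56.054) → (113.253,42.870) → (125.754,33.754) → (135.618,29.941) → (142.721,32.663) → (146.941,43.154)

[4] `<polygon>` rectangle, #ff00ff→engrave S231 F2302: (55.657,70.384) → (99.125,70.384) → (99.125,53.634) → (55.657,53.634) → (55.657,70.384) (closed)

[5] `<circle>` circle, #ff00ff→engrave S231 F2302: (179.587,62.066) → (177.329,69.017) → (171.416,73.312) → (164.108,73.312) → (158.195,69.017) → (155.937,62.066) → (158.195,55.115) → (164.108,50.820) → (171.416,50.820) → (177.329,55.115) → (179.587,62.066) (closed)

[6] `<path>` closed polygon, #ff00ff→engrave S231 F2302: (238.434,63.900) → (235.776,42.241) → (144.776,80.929) → (118.998,18.601) → (129.992,42.345) → (257.318,56.862) → (238.434,63.900) (closed)

G21
G90
G00 X33.432 Y31.343
M3 S231
G01 X30.963 Y19.342 F2302
G01 X20.040 Y13.789
G01 X8.889 Y18.867
G01 X5.907 Y30.751
G01 X13.339 Y40.493
G01 X25.589 Y40.756
G01 X33.432 Y31.343
M5
G00 X186.310 Y12.829
M3 S231
G01 X41.321 Y36.398 F2302
G01 X214.139 Y86.244
G01 X151.718 Y47.964
G01 X80.798 Y71.538
G01 X186.310 Y12.829
M5
G00 X98.238 Y56.054
M3 S231
G01 X113.253 Y42.870 F2302
G01 X125.754 Y33.754
G01 X135.618 Y29.941
G01 X142.721 Y32.663
G01 X146.941 Y43.154
M5
G00 X55.657 Y70.384
M3 S231
G01 X99.125 Y70.384 F2302
G01 X99.125 Y53.634
G01 X55.657 Y53.634
G01 X55.657 Y70.384
M5
G00 X179.587 Y62.066
M3 S231
G01 X177.329 Y69.017 F2302
G01 X171.416 Y73.312
G01 X164.108 Y73.312
G01 X158.195 Y69.017
G01 X155.937 Y62.066
G01 X158.195 Y55.115
G01 X164.108 Y50.820
G01 X171.416 Y50.820
G01 X177.329 Y55.115
G01 X179.587 Y62.066
M5
G00 X238.434 Y63.900
M3 S231
G01 X235.776 Y42.241 F2302
G01 X144.776 Y80.929
G01 X118.998 Y18.601
G01 X129.992 Y42.345
G01 X257.318 Y56.862
G01 X238.434 Y63.900
M5
G00 X0.000 Y0.000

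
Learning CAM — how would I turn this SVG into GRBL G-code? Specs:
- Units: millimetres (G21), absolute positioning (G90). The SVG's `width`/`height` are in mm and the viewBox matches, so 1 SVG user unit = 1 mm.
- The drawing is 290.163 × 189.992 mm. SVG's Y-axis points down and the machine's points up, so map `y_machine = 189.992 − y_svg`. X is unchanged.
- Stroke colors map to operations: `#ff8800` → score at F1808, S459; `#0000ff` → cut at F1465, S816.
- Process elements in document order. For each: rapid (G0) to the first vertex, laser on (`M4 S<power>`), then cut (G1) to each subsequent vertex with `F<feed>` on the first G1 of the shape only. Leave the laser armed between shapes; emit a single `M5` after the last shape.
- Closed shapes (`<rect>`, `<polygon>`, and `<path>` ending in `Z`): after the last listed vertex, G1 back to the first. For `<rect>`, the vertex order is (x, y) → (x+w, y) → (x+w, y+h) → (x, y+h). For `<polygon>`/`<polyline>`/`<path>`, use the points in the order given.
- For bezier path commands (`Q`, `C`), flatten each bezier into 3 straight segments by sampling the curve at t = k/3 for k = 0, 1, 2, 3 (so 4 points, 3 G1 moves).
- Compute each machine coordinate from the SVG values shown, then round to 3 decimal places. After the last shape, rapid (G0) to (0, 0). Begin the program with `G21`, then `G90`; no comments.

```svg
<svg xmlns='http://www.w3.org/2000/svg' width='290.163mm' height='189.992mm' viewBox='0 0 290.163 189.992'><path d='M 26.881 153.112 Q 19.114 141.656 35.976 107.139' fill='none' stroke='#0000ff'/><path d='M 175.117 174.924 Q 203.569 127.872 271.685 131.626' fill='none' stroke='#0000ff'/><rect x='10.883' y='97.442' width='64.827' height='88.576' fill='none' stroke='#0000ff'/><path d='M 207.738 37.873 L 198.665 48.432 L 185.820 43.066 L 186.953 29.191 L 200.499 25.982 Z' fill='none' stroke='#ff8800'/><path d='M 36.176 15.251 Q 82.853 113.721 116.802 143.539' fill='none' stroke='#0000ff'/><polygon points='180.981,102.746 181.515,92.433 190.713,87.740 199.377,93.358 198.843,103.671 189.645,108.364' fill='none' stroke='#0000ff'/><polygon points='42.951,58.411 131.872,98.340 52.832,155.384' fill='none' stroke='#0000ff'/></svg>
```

Since the viewBox matches the mm dimensions, user units are millimetres directly. The only transform is the Y-flip y_m = 189.992 − y_svg.

Shape 1 is a quadratic bezier drawn with `<path>`. Its stroke #0000ff means cut at S816, F1465. After flipping Y the toolpath is (26.881,36.880) → (24.440,47.080) → (27.471,62.404) → (35.976,82.853).

Shape 2 is a quadratic bezier drawn with `<path>`. Its stroke #0000ff means cut at S816, F1465. After flipping Y the toolpath is (175.117,15.068) → (198.492,40.791) → (230.681,55.224) → (271.685,58.366).

Shape 3 is a rectangle drawn with `<rect>`. Its stroke #0000ff means cut at S816, F1465. After flipping Y the toolpath is (10.883,92.550) → (75.710,92.550) → (75.710,3.974) → (10.883,3.974) → (10.883,92.550), returning to the start.

Shape 4 is a regular polygon drawn with `<path>`. Its stroke #ff8800 means score at S459, F1808. After flipping Y the toolpath is (207.738,152.119) → (198.665,141.560) → (185.820,146.926) → (186.953,160.801) → (200.499,164.010) → (207.738,152.119), returning to the start.

Shape 5 is a quadratic bezier drawn with `<path>`. Its stroke #0000ff means cut at S816, F1465. After flipping Y the toolpath is (36.176,174.741) → (65.880,116.722) → (92.755,73.960) → (116.802,46.453).

Shape 6 is a regular polygon drawn with `<polygon>`. Its stroke #0000ff means cut at S816, F1465. After flipping Y the toolpath is (180.981,87.246) → (181.515,97.559) → (190.713,102.252) → (199.377,96.634) → (198.843,86.321) → (189.645,81.628) → (180.981,87.246), returning to the start.

Shape 7 is a regular polygon drawn with `<polygon>`. Its stroke #0000ff means cut at S816, F1465. After flipping Y the toolpath is (42.951,131.581) → (131.872,91.652) → (52.832,34.608) → (42.951,131.581), returning to the start.

G21
G90
G0 X26.881 Y36.880
M4 S816
G1 X24.440 Y47.080 F1465
G1 X27.471 Y62.404
G1 X35.976 Y82.853
G0 X175.117 Y15.068
M4 S816
G1 X198.492 Y40.791 F1465
G1 X230.681 Y55.224
G1 X271.685 Y58.366
G0 X10.883 Y92.550
M4 S816
G1 X75.710 Y92.550 F1465
G1 X75.710 Y3.974
G1 X10.883 Y3.974
G1 X10.883 Y92.550
G0 X207.738 Y152.119
M4 S459
G1 X198.665 Y141.560 F1808
G1 X185.820 Y146.926
G1 X186.953 Y160.801
G1 X200.499 Y164.010
G1 X207.738 Y152.119
G0 X36.176 Y174.741
M4 S816
G1 X65.880 Y116.722 F1465
G1 X92.755 Y73.960
G1 X116.802 Y46.453
G0 X180.981 Y87.246
M4 S816
G1 X181.515 Y97.559 F1465
G1 X190.713 Y102.252
G1 X199.377 Y96.634
G1 X198.843 Y86.321
G1 X189.645 Y81.628
G1 X180.981 Y87.246
G0 X42.951 Y131.581
M4 S816
G1 X131.872 Y91.652 F1465
G1 X52.832 Y34.608
G1 X42.951 Y131.581
M5
G0 X0.000 Y0.000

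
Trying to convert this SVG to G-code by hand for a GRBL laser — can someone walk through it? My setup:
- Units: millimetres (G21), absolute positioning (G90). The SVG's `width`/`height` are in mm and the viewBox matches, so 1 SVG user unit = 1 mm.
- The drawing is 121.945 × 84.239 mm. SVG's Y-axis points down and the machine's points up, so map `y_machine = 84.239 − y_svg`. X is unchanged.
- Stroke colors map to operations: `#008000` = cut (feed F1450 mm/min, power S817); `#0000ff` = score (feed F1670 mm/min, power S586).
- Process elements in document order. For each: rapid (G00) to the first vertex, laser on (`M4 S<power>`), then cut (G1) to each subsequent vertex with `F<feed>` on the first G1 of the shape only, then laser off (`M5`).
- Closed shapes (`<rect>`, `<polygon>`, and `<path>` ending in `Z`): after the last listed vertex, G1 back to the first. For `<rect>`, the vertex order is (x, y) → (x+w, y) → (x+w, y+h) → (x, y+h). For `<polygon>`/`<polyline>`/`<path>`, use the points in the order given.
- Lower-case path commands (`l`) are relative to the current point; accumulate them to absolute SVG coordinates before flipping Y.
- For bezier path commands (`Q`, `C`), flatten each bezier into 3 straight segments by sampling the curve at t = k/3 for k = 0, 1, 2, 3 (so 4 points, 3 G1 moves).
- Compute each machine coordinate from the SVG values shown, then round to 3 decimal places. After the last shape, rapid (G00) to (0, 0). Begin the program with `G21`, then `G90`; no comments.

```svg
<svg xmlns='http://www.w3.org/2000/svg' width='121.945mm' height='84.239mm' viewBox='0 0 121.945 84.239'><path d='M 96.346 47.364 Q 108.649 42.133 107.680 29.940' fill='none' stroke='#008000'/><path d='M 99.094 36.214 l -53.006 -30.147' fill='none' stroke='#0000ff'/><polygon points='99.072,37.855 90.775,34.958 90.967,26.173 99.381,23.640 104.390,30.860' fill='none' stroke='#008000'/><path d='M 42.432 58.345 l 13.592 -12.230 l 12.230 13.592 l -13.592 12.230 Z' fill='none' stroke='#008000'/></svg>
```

Since the viewBox matches the mm dimensions, user units are millimetres directly. The only transform is the Y-flip y_m = 84.239 − y_svg.

Shape 1 is a quadratic bezier drawn with `<path>`. Its stroke #008000 means cut at S817, F1450. After flipping Y the toolpath is (96.346,36.875) → (103.073,41.136) → (106.851,46.944) → (107.680,54.299).

Shape 2 is a line segment drawn with `<path>`. Its stroke #0000ff means score at S586, F1670. After flipping Y the toolpath is (99.094,48.025) → (46.088,78.172).

Shape 3 is a regular polygon drawn with `<polygon>`. Its stroke #008000 means cut at S817, F1450. After flipping Y the toolpath is (99.072,46.384) → (90.775,49.281) → (90.967,58.066) → (99.381,60.599) → (104.390,53.379) → (99.072,46.384), returning to the start.

Shape 4 is a regular polygon drawn with `<path>`. Its stroke #008000 means cut at S817, F1450. After flipping Y the toolpath is (42.432,25.894) → (56.024,38.124) → (68.254,24.532) → (54.662,12.302) → (42.432,25.894), returning to the start.

G21
G90
G00 X96.346 Y36.875
M4 S817
G1 X103.073 Y41.136 F1450
G1 X106.851 Y46.944
G1 X107.680 Y54.299
M5
G00 X99.094 Y48.025
M4 S586
G1 X46.088 Y78.172 F1670
M5
G00 X99.072 Y46.384
M4 S817
G1 X90.775 Y49.281 F1450
G1 X90.967 Y58.066
G1 X99.381 Y60.599
G1 X104.390 Y53.379
G1 X99.072 Y46.384
M5
G00 X42.432 Y25.894
M4 S817
G1 X56.024 Y38.124 F1450
G1 X68.254 Y24.532
G1 X54.662 Y12.302
G1 X42.432 Y25.894
M5
G00 X0.000 Y0.000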